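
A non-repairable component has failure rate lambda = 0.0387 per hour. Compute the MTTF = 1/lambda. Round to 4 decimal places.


lambda = 0.0387
MTTF = 1 / 0.0387
MTTF = 25.8398

25.8398


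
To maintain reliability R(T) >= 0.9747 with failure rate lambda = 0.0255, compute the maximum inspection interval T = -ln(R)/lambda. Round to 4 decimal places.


R_target = 0.9747
lambda = 0.0255
-ln(0.9747) = 0.0256
T = 0.0256 / 0.0255
T = 1.0049

1.0049


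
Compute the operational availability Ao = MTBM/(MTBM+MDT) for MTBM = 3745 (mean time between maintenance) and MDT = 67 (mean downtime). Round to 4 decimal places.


MTBM = 3745
MDT = 67
MTBM + MDT = 3812
Ao = 3745 / 3812
Ao = 0.9824

0.9824


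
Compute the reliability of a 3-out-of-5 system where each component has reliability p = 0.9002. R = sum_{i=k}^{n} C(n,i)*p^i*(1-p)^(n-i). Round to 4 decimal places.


k = 3, n = 5, p = 0.9002
i=3: C(5,3)=10 * 0.9002^3 * 0.0998^2 = 0.0727
i=4: C(5,4)=5 * 0.9002^4 * 0.0998^1 = 0.3277
i=5: C(5,5)=1 * 0.9002^5 * 0.0998^0 = 0.5911
R = sum of terms = 0.9915

0.9915


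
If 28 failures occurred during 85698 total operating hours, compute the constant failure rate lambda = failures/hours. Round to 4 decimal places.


failures = 28
total_hours = 85698
lambda = 28 / 85698
lambda = 0.0003

0.0003


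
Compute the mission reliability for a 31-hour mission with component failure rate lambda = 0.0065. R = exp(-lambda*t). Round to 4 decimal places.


lambda = 0.0065
mission_time = 31
lambda * t = 0.0065 * 31 = 0.2015
R = exp(-0.2015)
R = 0.8175

0.8175


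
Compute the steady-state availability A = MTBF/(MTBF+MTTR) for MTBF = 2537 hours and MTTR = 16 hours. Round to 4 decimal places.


MTBF = 2537
MTTR = 16
MTBF + MTTR = 2553
A = 2537 / 2553
A = 0.9937

0.9937


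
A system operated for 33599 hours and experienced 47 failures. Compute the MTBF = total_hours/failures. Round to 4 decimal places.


total_hours = 33599
failures = 47
MTBF = 33599 / 47
MTBF = 714.8723

714.8723


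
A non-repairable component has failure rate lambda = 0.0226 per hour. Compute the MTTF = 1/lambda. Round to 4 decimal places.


lambda = 0.0226
MTTF = 1 / 0.0226
MTTF = 44.2478

44.2478


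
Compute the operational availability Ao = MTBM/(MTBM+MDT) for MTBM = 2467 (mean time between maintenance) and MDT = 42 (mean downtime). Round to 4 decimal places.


MTBM = 2467
MDT = 42
MTBM + MDT = 2509
Ao = 2467 / 2509
Ao = 0.9833

0.9833


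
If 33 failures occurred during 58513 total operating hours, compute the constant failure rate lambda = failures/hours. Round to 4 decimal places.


failures = 33
total_hours = 58513
lambda = 33 / 58513
lambda = 0.0006

0.0006


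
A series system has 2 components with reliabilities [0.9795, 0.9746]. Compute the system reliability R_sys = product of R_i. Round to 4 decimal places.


Components: [0.9795, 0.9746]
After component 1 (R=0.9795): product = 0.9795
After component 2 (R=0.9746): product = 0.9546
R_sys = 0.9546

0.9546


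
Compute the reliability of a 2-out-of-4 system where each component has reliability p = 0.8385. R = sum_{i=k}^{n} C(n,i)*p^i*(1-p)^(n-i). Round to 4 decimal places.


k = 2, n = 4, p = 0.8385
i=2: C(4,2)=6 * 0.8385^2 * 0.1615^2 = 0.11
i=3: C(4,3)=4 * 0.8385^3 * 0.1615^1 = 0.3808
i=4: C(4,4)=1 * 0.8385^4 * 0.1615^0 = 0.4943
R = sum of terms = 0.9852

0.9852


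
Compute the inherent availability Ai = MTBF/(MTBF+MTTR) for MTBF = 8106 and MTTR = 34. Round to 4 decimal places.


MTBF = 8106
MTTR = 34
MTBF + MTTR = 8140
Ai = 8106 / 8140
Ai = 0.9958

0.9958


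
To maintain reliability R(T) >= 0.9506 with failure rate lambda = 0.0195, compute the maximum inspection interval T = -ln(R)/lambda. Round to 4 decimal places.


R_target = 0.9506
lambda = 0.0195
-ln(0.9506) = 0.0507
T = 0.0507 / 0.0195
T = 2.598

2.598


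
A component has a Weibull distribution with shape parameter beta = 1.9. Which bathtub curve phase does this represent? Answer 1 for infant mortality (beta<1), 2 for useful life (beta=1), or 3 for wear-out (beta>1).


beta = 1.9
Compare beta to 1:
beta < 1 => infant mortality (phase 1)
beta = 1 => useful life (phase 2)
beta > 1 => wear-out (phase 3)
Since beta = 1.9, this is wear-out (increasing failure rate)
Phase = 3

3


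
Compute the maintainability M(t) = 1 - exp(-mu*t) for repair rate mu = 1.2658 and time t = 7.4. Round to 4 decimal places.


mu = 1.2658, t = 7.4
mu * t = 1.2658 * 7.4 = 9.3669
exp(-9.3669) = 0.0001
M(t) = 1 - 0.0001
M(t) = 0.9999

0.9999


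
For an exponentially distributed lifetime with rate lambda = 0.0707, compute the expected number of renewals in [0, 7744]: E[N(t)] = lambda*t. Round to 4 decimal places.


lambda = 0.0707
t = 7744
E[N(t)] = lambda * t
E[N(t)] = 0.0707 * 7744
E[N(t)] = 547.5008

547.5008


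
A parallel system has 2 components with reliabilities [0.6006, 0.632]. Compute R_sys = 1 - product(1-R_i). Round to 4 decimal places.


Components: [0.6006, 0.632]
(1 - 0.6006) = 0.3994, running product = 0.3994
(1 - 0.632) = 0.368, running product = 0.147
Product of (1-R_i) = 0.147
R_sys = 1 - 0.147 = 0.853

0.853


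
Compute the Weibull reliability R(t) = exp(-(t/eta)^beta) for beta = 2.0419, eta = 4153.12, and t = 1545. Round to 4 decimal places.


beta = 2.0419, eta = 4153.12, t = 1545
t/eta = 1545 / 4153.12 = 0.372
(t/eta)^beta = 0.372^2.0419 = 0.1328
R(t) = exp(-0.1328)
R(t) = 0.8757

0.8757


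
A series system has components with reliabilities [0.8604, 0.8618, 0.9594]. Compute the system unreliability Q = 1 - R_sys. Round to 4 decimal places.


Components: [0.8604, 0.8618, 0.9594]
After component 1: product = 0.8604
After component 2: product = 0.7415
After component 3: product = 0.7114
R_sys = 0.7114
Q = 1 - 0.7114 = 0.2886

0.2886


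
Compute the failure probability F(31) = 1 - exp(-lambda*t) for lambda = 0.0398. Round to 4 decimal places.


lambda = 0.0398, t = 31
lambda * t = 1.2338
exp(-1.2338) = 0.2912
F(t) = 1 - 0.2912
F(t) = 0.7088

0.7088


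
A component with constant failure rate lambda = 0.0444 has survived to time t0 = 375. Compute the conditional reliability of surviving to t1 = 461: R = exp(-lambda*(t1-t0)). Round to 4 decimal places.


lambda = 0.0444
t0 = 375, t1 = 461
t1 - t0 = 86
lambda * (t1-t0) = 0.0444 * 86 = 3.8184
R = exp(-3.8184)
R = 0.022

0.022


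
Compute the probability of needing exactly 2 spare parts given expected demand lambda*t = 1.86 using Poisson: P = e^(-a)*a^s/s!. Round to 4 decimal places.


a = 1.86, s = 2
e^(-a) = e^(-1.86) = 0.1557
a^s = 1.86^2 = 3.4596
s! = 2
P = 0.1557 * 3.4596 / 2
P = 0.2693

0.2693


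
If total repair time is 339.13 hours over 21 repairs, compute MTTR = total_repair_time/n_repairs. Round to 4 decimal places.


total_repair_time = 339.13
n_repairs = 21
MTTR = 339.13 / 21
MTTR = 16.149

16.149


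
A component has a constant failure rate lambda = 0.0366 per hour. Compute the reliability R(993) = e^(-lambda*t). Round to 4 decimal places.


lambda = 0.0366
t = 993
lambda * t = 36.3438
R(t) = e^(-36.3438)
R(t) = 0.0

0.0


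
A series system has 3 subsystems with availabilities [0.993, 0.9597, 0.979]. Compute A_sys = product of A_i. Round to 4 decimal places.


Subsystems: [0.993, 0.9597, 0.979]
After subsystem 1 (A=0.993): product = 0.993
After subsystem 2 (A=0.9597): product = 0.953
After subsystem 3 (A=0.979): product = 0.933
A_sys = 0.933

0.933


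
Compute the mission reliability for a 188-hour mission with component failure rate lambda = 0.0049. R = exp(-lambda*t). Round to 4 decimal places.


lambda = 0.0049
mission_time = 188
lambda * t = 0.0049 * 188 = 0.9212
R = exp(-0.9212)
R = 0.398

0.398


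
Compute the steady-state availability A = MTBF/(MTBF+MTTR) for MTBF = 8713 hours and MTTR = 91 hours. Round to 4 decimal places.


MTBF = 8713
MTTR = 91
MTBF + MTTR = 8804
A = 8713 / 8804
A = 0.9897

0.9897


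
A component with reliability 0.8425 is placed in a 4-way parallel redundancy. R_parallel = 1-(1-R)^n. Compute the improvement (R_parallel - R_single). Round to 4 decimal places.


R_single = 0.8425, n = 4
1 - R_single = 0.1575
(1 - R_single)^n = 0.1575^4 = 0.0006
R_parallel = 1 - 0.0006 = 0.9994
Improvement = 0.9994 - 0.8425
Improvement = 0.1569

0.1569


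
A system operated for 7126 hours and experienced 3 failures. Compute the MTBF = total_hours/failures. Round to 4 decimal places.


total_hours = 7126
failures = 3
MTBF = 7126 / 3
MTBF = 2375.3333

2375.3333


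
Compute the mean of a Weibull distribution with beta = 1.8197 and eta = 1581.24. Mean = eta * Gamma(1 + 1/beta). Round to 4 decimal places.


beta = 1.8197, eta = 1581.24
1/beta = 0.5495
1 + 1/beta = 1.5495
Gamma(1.5495) = 0.8888
Mean = 1581.24 * 0.8888
Mean = 1405.4613

1405.4613


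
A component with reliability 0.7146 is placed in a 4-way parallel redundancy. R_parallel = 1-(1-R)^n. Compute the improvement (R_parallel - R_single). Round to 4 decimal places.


R_single = 0.7146, n = 4
1 - R_single = 0.2854
(1 - R_single)^n = 0.2854^4 = 0.0066
R_parallel = 1 - 0.0066 = 0.9934
Improvement = 0.9934 - 0.7146
Improvement = 0.2788

0.2788


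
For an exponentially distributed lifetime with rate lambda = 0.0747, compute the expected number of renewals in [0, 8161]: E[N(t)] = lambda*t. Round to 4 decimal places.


lambda = 0.0747
t = 8161
E[N(t)] = lambda * t
E[N(t)] = 0.0747 * 8161
E[N(t)] = 609.6267

609.6267


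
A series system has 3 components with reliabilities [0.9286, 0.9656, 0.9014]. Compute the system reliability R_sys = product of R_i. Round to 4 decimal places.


Components: [0.9286, 0.9656, 0.9014]
After component 1 (R=0.9286): product = 0.9286
After component 2 (R=0.9656): product = 0.8967
After component 3 (R=0.9014): product = 0.8082
R_sys = 0.8082

0.8082


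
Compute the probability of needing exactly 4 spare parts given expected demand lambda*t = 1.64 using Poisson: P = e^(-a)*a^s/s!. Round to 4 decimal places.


a = 1.64, s = 4
e^(-a) = e^(-1.64) = 0.194
a^s = 1.64^4 = 7.2339
s! = 24
P = 0.194 * 7.2339 / 24
P = 0.0585

0.0585


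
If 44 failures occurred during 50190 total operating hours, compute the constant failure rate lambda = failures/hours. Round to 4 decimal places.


failures = 44
total_hours = 50190
lambda = 44 / 50190
lambda = 0.0009

0.0009


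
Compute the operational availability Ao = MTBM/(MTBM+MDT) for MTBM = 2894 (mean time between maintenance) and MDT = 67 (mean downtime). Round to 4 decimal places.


MTBM = 2894
MDT = 67
MTBM + MDT = 2961
Ao = 2894 / 2961
Ao = 0.9774

0.9774


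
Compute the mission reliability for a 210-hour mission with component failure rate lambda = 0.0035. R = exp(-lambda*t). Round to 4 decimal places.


lambda = 0.0035
mission_time = 210
lambda * t = 0.0035 * 210 = 0.735
R = exp(-0.735)
R = 0.4795

0.4795


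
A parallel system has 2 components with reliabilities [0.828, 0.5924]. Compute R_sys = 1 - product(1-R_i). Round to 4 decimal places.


Components: [0.828, 0.5924]
(1 - 0.828) = 0.172, running product = 0.172
(1 - 0.5924) = 0.4076, running product = 0.0701
Product of (1-R_i) = 0.0701
R_sys = 1 - 0.0701 = 0.9299

0.9299


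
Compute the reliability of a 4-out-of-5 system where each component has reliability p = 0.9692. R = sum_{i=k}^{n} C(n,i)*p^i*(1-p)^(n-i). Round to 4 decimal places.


k = 4, n = 5, p = 0.9692
i=4: C(5,4)=5 * 0.9692^4 * 0.0308^1 = 0.1359
i=5: C(5,5)=1 * 0.9692^5 * 0.0308^0 = 0.8552
R = sum of terms = 0.9911

0.9911


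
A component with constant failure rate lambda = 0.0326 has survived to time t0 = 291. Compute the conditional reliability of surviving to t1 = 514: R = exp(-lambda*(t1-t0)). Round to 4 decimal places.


lambda = 0.0326
t0 = 291, t1 = 514
t1 - t0 = 223
lambda * (t1-t0) = 0.0326 * 223 = 7.2698
R = exp(-7.2698)
R = 0.0007

0.0007


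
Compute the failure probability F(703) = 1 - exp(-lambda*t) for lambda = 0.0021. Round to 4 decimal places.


lambda = 0.0021, t = 703
lambda * t = 1.4763
exp(-1.4763) = 0.2285
F(t) = 1 - 0.2285
F(t) = 0.7715

0.7715


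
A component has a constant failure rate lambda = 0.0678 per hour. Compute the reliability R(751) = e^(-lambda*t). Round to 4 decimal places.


lambda = 0.0678
t = 751
lambda * t = 50.9178
R(t) = e^(-50.9178)
R(t) = 0.0

0.0


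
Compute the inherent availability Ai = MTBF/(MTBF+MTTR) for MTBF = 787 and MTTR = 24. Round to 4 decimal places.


MTBF = 787
MTTR = 24
MTBF + MTTR = 811
Ai = 787 / 811
Ai = 0.9704

0.9704


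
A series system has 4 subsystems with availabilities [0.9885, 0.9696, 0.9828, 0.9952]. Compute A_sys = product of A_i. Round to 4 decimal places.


Subsystems: [0.9885, 0.9696, 0.9828, 0.9952]
After subsystem 1 (A=0.9885): product = 0.9885
After subsystem 2 (A=0.9696): product = 0.9584
After subsystem 3 (A=0.9828): product = 0.942
After subsystem 4 (A=0.9952): product = 0.9374
A_sys = 0.9374

0.9374


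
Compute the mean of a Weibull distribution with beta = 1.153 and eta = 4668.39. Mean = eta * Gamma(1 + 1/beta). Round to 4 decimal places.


beta = 1.153, eta = 4668.39
1/beta = 0.8673
1 + 1/beta = 1.8673
Gamma(1.8673) = 0.951
Mean = 4668.39 * 0.951
Mean = 4439.5551

4439.5551


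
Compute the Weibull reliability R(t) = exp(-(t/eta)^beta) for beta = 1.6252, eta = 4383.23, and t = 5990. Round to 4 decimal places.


beta = 1.6252, eta = 4383.23, t = 5990
t/eta = 5990 / 4383.23 = 1.3666
(t/eta)^beta = 1.3666^1.6252 = 1.6612
R(t) = exp(-1.6612)
R(t) = 0.1899

0.1899


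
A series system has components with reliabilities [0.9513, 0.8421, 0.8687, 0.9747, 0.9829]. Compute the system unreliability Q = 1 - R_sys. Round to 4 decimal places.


Components: [0.9513, 0.8421, 0.8687, 0.9747, 0.9829]
After component 1: product = 0.9513
After component 2: product = 0.8011
After component 3: product = 0.6959
After component 4: product = 0.6783
After component 5: product = 0.6667
R_sys = 0.6667
Q = 1 - 0.6667 = 0.3333

0.3333


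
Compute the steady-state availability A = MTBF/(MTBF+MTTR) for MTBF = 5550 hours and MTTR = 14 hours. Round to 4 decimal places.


MTBF = 5550
MTTR = 14
MTBF + MTTR = 5564
A = 5550 / 5564
A = 0.9975

0.9975


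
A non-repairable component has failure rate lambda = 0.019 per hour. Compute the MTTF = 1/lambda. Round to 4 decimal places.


lambda = 0.019
MTTF = 1 / 0.019
MTTF = 52.6316

52.6316


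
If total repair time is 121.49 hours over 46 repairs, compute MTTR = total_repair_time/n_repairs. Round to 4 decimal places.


total_repair_time = 121.49
n_repairs = 46
MTTR = 121.49 / 46
MTTR = 2.6411

2.6411


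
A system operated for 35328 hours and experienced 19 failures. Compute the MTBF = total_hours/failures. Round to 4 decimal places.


total_hours = 35328
failures = 19
MTBF = 35328 / 19
MTBF = 1859.3684

1859.3684


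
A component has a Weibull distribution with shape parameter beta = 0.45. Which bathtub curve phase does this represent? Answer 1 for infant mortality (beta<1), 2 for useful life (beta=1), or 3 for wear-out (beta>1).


beta = 0.45
Compare beta to 1:
beta < 1 => infant mortality (phase 1)
beta = 1 => useful life (phase 2)
beta > 1 => wear-out (phase 3)
Since beta = 0.45, this is infant mortality (decreasing failure rate)
Phase = 1

1


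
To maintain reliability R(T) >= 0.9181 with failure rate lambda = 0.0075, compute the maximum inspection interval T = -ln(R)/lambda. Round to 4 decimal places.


R_target = 0.9181
lambda = 0.0075
-ln(0.9181) = 0.0854
T = 0.0854 / 0.0075
T = 11.3932

11.3932


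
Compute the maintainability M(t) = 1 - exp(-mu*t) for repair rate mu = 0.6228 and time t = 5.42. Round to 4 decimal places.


mu = 0.6228, t = 5.42
mu * t = 0.6228 * 5.42 = 3.3756
exp(-3.3756) = 0.0342
M(t) = 1 - 0.0342
M(t) = 0.9658

0.9658


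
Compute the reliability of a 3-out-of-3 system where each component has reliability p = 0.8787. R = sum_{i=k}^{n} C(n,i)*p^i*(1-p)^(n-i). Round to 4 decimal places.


k = 3, n = 3, p = 0.8787
i=3: C(3,3)=1 * 0.8787^3 * 0.1213^0 = 0.6785
R = sum of terms = 0.6785

0.6785


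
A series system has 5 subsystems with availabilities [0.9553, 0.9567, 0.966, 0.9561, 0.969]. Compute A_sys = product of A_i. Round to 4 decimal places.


Subsystems: [0.9553, 0.9567, 0.966, 0.9561, 0.969]
After subsystem 1 (A=0.9553): product = 0.9553
After subsystem 2 (A=0.9567): product = 0.9139
After subsystem 3 (A=0.966): product = 0.8829
After subsystem 4 (A=0.9561): product = 0.8441
After subsystem 5 (A=0.969): product = 0.8179
A_sys = 0.8179

0.8179


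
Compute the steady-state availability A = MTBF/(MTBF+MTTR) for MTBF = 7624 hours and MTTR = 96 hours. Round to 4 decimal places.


MTBF = 7624
MTTR = 96
MTBF + MTTR = 7720
A = 7624 / 7720
A = 0.9876

0.9876


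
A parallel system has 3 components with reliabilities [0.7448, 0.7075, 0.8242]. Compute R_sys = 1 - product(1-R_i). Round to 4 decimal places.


Components: [0.7448, 0.7075, 0.8242]
(1 - 0.7448) = 0.2552, running product = 0.2552
(1 - 0.7075) = 0.2925, running product = 0.0746
(1 - 0.8242) = 0.1758, running product = 0.0131
Product of (1-R_i) = 0.0131
R_sys = 1 - 0.0131 = 0.9869

0.9869


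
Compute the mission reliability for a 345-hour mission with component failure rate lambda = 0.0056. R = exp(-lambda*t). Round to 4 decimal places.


lambda = 0.0056
mission_time = 345
lambda * t = 0.0056 * 345 = 1.932
R = exp(-1.932)
R = 0.1449

0.1449


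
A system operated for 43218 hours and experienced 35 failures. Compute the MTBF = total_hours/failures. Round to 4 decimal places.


total_hours = 43218
failures = 35
MTBF = 43218 / 35
MTBF = 1234.8

1234.8


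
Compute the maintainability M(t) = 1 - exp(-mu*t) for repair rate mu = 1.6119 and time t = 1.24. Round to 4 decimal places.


mu = 1.6119, t = 1.24
mu * t = 1.6119 * 1.24 = 1.9988
exp(-1.9988) = 0.1355
M(t) = 1 - 0.1355
M(t) = 0.8645

0.8645


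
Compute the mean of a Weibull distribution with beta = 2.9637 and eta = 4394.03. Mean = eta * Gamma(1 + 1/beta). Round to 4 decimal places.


beta = 2.9637, eta = 4394.03
1/beta = 0.3374
1 + 1/beta = 1.3374
Gamma(1.3374) = 0.8925
Mean = 4394.03 * 0.8925
Mean = 3921.6999

3921.6999


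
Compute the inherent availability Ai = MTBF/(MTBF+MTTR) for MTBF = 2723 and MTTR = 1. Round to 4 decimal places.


MTBF = 2723
MTTR = 1
MTBF + MTTR = 2724
Ai = 2723 / 2724
Ai = 0.9996

0.9996


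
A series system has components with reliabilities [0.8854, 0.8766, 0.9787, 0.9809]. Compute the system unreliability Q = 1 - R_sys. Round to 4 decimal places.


Components: [0.8854, 0.8766, 0.9787, 0.9809]
After component 1: product = 0.8854
After component 2: product = 0.7761
After component 3: product = 0.7596
After component 4: product = 0.7451
R_sys = 0.7451
Q = 1 - 0.7451 = 0.2549

0.2549


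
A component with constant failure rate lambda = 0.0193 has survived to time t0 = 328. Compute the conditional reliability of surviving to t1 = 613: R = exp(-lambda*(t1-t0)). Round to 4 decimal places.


lambda = 0.0193
t0 = 328, t1 = 613
t1 - t0 = 285
lambda * (t1-t0) = 0.0193 * 285 = 5.5005
R = exp(-5.5005)
R = 0.0041

0.0041


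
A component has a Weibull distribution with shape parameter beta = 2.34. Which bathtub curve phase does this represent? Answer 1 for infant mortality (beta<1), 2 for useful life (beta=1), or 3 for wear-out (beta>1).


beta = 2.34
Compare beta to 1:
beta < 1 => infant mortality (phase 1)
beta = 1 => useful life (phase 2)
beta > 1 => wear-out (phase 3)
Since beta = 2.34, this is wear-out (increasing failure rate)
Phase = 3

3


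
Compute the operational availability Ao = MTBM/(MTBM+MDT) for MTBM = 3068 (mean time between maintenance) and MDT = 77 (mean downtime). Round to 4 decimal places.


MTBM = 3068
MDT = 77
MTBM + MDT = 3145
Ao = 3068 / 3145
Ao = 0.9755

0.9755


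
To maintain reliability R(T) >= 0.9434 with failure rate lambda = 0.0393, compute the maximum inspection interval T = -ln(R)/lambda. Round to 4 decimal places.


R_target = 0.9434
lambda = 0.0393
-ln(0.9434) = 0.0583
T = 0.0583 / 0.0393
T = 1.4826

1.4826


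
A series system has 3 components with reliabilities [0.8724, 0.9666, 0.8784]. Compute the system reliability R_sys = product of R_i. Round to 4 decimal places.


Components: [0.8724, 0.9666, 0.8784]
After component 1 (R=0.8724): product = 0.8724
After component 2 (R=0.9666): product = 0.8433
After component 3 (R=0.8784): product = 0.7407
R_sys = 0.7407

0.7407


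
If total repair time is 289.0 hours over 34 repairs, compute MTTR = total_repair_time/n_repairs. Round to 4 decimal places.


total_repair_time = 289.0
n_repairs = 34
MTTR = 289.0 / 34
MTTR = 8.5

8.5


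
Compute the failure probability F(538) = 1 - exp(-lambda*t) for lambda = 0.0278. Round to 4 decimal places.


lambda = 0.0278, t = 538
lambda * t = 14.9564
exp(-14.9564) = 0.0
F(t) = 1 - 0.0
F(t) = 1.0

1.0


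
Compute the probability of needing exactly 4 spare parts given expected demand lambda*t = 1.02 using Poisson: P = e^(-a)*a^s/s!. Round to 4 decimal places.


a = 1.02, s = 4
e^(-a) = e^(-1.02) = 0.3606
a^s = 1.02^4 = 1.0824
s! = 24
P = 0.3606 * 1.0824 / 24
P = 0.0163

0.0163


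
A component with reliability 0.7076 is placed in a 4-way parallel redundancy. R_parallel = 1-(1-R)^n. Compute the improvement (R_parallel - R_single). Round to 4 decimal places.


R_single = 0.7076, n = 4
1 - R_single = 0.2924
(1 - R_single)^n = 0.2924^4 = 0.0073
R_parallel = 1 - 0.0073 = 0.9927
Improvement = 0.9927 - 0.7076
Improvement = 0.2851

0.2851


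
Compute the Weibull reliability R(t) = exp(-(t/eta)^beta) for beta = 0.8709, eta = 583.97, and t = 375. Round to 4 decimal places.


beta = 0.8709, eta = 583.97, t = 375
t/eta = 375 / 583.97 = 0.6422
(t/eta)^beta = 0.6422^0.8709 = 0.6799
R(t) = exp(-0.6799)
R(t) = 0.5066

0.5066


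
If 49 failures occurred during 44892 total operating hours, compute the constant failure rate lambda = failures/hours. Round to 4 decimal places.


failures = 49
total_hours = 44892
lambda = 49 / 44892
lambda = 0.0011

0.0011


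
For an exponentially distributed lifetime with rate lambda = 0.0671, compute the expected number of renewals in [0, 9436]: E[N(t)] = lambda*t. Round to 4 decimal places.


lambda = 0.0671
t = 9436
E[N(t)] = lambda * t
E[N(t)] = 0.0671 * 9436
E[N(t)] = 633.1556

633.1556


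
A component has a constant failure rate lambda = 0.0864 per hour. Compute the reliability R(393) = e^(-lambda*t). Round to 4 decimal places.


lambda = 0.0864
t = 393
lambda * t = 33.9552
R(t) = e^(-33.9552)
R(t) = 0.0

0.0


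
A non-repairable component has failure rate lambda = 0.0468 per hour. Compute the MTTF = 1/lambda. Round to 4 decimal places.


lambda = 0.0468
MTTF = 1 / 0.0468
MTTF = 21.3675

21.3675


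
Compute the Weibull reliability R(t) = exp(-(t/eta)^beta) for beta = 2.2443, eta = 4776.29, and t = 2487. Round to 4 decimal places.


beta = 2.2443, eta = 4776.29, t = 2487
t/eta = 2487 / 4776.29 = 0.5207
(t/eta)^beta = 0.5207^2.2443 = 0.2312
R(t) = exp(-0.2312)
R(t) = 0.7936

0.7936


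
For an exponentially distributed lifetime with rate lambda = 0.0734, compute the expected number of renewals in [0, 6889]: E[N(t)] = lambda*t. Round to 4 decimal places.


lambda = 0.0734
t = 6889
E[N(t)] = lambda * t
E[N(t)] = 0.0734 * 6889
E[N(t)] = 505.6526

505.6526


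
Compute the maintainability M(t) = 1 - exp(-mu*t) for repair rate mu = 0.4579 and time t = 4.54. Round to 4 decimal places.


mu = 0.4579, t = 4.54
mu * t = 0.4579 * 4.54 = 2.0789
exp(-2.0789) = 0.1251
M(t) = 1 - 0.1251
M(t) = 0.8749

0.8749


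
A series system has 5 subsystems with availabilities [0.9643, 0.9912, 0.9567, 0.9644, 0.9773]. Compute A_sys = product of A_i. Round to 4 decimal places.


Subsystems: [0.9643, 0.9912, 0.9567, 0.9644, 0.9773]
After subsystem 1 (A=0.9643): product = 0.9643
After subsystem 2 (A=0.9912): product = 0.9558
After subsystem 3 (A=0.9567): product = 0.9144
After subsystem 4 (A=0.9644): product = 0.8819
After subsystem 5 (A=0.9773): product = 0.8619
A_sys = 0.8619

0.8619


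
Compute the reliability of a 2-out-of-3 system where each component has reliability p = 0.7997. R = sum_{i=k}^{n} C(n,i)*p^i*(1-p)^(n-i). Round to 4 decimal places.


k = 2, n = 3, p = 0.7997
i=2: C(3,2)=3 * 0.7997^2 * 0.2003^1 = 0.3843
i=3: C(3,3)=1 * 0.7997^3 * 0.2003^0 = 0.5114
R = sum of terms = 0.8957

0.8957


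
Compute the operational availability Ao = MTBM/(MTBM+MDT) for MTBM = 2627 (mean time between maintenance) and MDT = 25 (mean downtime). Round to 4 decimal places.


MTBM = 2627
MDT = 25
MTBM + MDT = 2652
Ao = 2627 / 2652
Ao = 0.9906

0.9906


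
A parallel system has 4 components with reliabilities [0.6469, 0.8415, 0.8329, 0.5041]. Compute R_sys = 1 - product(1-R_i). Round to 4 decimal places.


Components: [0.6469, 0.8415, 0.8329, 0.5041]
(1 - 0.6469) = 0.3531, running product = 0.3531
(1 - 0.8415) = 0.1585, running product = 0.056
(1 - 0.8329) = 0.1671, running product = 0.0094
(1 - 0.5041) = 0.4959, running product = 0.0046
Product of (1-R_i) = 0.0046
R_sys = 1 - 0.0046 = 0.9954

0.9954


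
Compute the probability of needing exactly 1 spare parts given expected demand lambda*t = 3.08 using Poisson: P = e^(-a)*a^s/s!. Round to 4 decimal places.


a = 3.08, s = 1
e^(-a) = e^(-3.08) = 0.046
a^s = 3.08^1 = 3.08
s! = 1
P = 0.046 * 3.08 / 1
P = 0.1416

0.1416


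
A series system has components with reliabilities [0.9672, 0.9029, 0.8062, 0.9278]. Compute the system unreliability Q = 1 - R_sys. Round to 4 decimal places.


Components: [0.9672, 0.9029, 0.8062, 0.9278]
After component 1: product = 0.9672
After component 2: product = 0.8733
After component 3: product = 0.704
After component 4: product = 0.6532
R_sys = 0.6532
Q = 1 - 0.6532 = 0.3468

0.3468


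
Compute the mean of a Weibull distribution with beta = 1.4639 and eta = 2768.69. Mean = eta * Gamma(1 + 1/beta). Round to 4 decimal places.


beta = 1.4639, eta = 2768.69
1/beta = 0.6831
1 + 1/beta = 1.6831
Gamma(1.6831) = 0.9055
Mean = 2768.69 * 0.9055
Mean = 2507.1765

2507.1765


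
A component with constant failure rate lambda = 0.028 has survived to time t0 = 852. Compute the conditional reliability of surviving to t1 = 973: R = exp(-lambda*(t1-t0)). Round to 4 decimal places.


lambda = 0.028
t0 = 852, t1 = 973
t1 - t0 = 121
lambda * (t1-t0) = 0.028 * 121 = 3.388
R = exp(-3.388)
R = 0.0338

0.0338


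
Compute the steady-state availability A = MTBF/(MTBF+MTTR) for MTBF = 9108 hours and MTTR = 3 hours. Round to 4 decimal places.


MTBF = 9108
MTTR = 3
MTBF + MTTR = 9111
A = 9108 / 9111
A = 0.9997

0.9997


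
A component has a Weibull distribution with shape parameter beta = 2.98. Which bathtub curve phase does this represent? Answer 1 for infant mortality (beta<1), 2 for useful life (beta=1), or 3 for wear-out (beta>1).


beta = 2.98
Compare beta to 1:
beta < 1 => infant mortality (phase 1)
beta = 1 => useful life (phase 2)
beta > 1 => wear-out (phase 3)
Since beta = 2.98, this is wear-out (increasing failure rate)
Phase = 3

3


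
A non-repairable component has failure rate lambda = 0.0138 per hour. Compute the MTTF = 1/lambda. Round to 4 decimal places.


lambda = 0.0138
MTTF = 1 / 0.0138
MTTF = 72.4638

72.4638


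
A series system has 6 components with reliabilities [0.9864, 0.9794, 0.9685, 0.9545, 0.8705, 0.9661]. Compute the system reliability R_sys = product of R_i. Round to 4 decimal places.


Components: [0.9864, 0.9794, 0.9685, 0.9545, 0.8705, 0.9661]
After component 1 (R=0.9864): product = 0.9864
After component 2 (R=0.9794): product = 0.9661
After component 3 (R=0.9685): product = 0.9356
After component 4 (R=0.9545): product = 0.8931
After component 5 (R=0.8705): product = 0.7774
After component 6 (R=0.9661): product = 0.7511
R_sys = 0.7511

0.7511


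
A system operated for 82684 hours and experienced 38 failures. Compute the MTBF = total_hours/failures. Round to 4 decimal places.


total_hours = 82684
failures = 38
MTBF = 82684 / 38
MTBF = 2175.8947

2175.8947


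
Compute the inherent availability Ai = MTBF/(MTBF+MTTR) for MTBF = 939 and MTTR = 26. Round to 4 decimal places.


MTBF = 939
MTTR = 26
MTBF + MTTR = 965
Ai = 939 / 965
Ai = 0.9731

0.9731


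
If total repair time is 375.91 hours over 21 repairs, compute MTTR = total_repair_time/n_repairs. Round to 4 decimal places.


total_repair_time = 375.91
n_repairs = 21
MTTR = 375.91 / 21
MTTR = 17.9005

17.9005


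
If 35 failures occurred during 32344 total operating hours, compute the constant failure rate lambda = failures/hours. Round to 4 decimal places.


failures = 35
total_hours = 32344
lambda = 35 / 32344
lambda = 0.0011

0.0011


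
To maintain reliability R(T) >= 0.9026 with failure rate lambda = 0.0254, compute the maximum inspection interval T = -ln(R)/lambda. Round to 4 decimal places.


R_target = 0.9026
lambda = 0.0254
-ln(0.9026) = 0.1025
T = 0.1025 / 0.0254
T = 4.0345

4.0345


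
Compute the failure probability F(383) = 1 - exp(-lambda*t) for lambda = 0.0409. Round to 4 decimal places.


lambda = 0.0409, t = 383
lambda * t = 15.6647
exp(-15.6647) = 0.0
F(t) = 1 - 0.0
F(t) = 1.0

1.0


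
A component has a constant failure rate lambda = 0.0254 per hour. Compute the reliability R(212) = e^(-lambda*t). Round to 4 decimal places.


lambda = 0.0254
t = 212
lambda * t = 5.3848
R(t) = e^(-5.3848)
R(t) = 0.0046

0.0046


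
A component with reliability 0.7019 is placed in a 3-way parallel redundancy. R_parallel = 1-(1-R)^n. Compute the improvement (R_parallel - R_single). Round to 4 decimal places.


R_single = 0.7019, n = 3
1 - R_single = 0.2981
(1 - R_single)^n = 0.2981^3 = 0.0265
R_parallel = 1 - 0.0265 = 0.9735
Improvement = 0.9735 - 0.7019
Improvement = 0.2716

0.2716


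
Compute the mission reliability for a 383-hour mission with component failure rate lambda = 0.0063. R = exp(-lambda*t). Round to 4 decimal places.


lambda = 0.0063
mission_time = 383
lambda * t = 0.0063 * 383 = 2.4129
R = exp(-2.4129)
R = 0.0896

0.0896


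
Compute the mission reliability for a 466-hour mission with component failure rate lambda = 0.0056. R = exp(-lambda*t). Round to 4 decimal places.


lambda = 0.0056
mission_time = 466
lambda * t = 0.0056 * 466 = 2.6096
R = exp(-2.6096)
R = 0.0736

0.0736


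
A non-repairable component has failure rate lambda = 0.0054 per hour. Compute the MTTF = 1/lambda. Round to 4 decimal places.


lambda = 0.0054
MTTF = 1 / 0.0054
MTTF = 185.1852

185.1852


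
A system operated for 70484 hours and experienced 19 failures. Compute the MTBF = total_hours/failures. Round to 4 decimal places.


total_hours = 70484
failures = 19
MTBF = 70484 / 19
MTBF = 3709.6842

3709.6842


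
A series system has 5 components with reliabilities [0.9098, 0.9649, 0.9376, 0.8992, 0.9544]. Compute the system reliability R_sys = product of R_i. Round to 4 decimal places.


Components: [0.9098, 0.9649, 0.9376, 0.8992, 0.9544]
After component 1 (R=0.9098): product = 0.9098
After component 2 (R=0.9649): product = 0.8779
After component 3 (R=0.9376): product = 0.8231
After component 4 (R=0.8992): product = 0.7401
After component 5 (R=0.9544): product = 0.7064
R_sys = 0.7064

0.7064


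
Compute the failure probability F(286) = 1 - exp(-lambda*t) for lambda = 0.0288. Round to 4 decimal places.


lambda = 0.0288, t = 286
lambda * t = 8.2368
exp(-8.2368) = 0.0003
F(t) = 1 - 0.0003
F(t) = 0.9997

0.9997


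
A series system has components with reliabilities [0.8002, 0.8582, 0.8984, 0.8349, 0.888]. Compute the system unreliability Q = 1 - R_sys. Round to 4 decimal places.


Components: [0.8002, 0.8582, 0.8984, 0.8349, 0.888]
After component 1: product = 0.8002
After component 2: product = 0.6867
After component 3: product = 0.617
After component 4: product = 0.5151
After component 5: product = 0.4574
R_sys = 0.4574
Q = 1 - 0.4574 = 0.5426

0.5426


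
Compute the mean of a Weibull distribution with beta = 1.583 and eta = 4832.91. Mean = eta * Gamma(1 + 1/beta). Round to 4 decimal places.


beta = 1.583, eta = 4832.91
1/beta = 0.6317
1 + 1/beta = 1.6317
Gamma(1.6317) = 0.8975
Mean = 4832.91 * 0.8975
Mean = 4337.4307

4337.4307


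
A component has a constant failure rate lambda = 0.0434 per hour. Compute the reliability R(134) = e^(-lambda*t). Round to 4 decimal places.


lambda = 0.0434
t = 134
lambda * t = 5.8156
R(t) = e^(-5.8156)
R(t) = 0.003

0.003


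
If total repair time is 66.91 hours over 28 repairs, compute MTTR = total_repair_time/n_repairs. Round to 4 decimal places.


total_repair_time = 66.91
n_repairs = 28
MTTR = 66.91 / 28
MTTR = 2.3896

2.3896


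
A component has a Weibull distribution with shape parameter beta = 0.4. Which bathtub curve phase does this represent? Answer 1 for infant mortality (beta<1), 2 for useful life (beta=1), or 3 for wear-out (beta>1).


beta = 0.4
Compare beta to 1:
beta < 1 => infant mortality (phase 1)
beta = 1 => useful life (phase 2)
beta > 1 => wear-out (phase 3)
Since beta = 0.4, this is infant mortality (decreasing failure rate)
Phase = 1

1


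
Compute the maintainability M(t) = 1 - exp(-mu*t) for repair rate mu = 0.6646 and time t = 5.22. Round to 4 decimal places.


mu = 0.6646, t = 5.22
mu * t = 0.6646 * 5.22 = 3.4692
exp(-3.4692) = 0.0311
M(t) = 1 - 0.0311
M(t) = 0.9689

0.9689


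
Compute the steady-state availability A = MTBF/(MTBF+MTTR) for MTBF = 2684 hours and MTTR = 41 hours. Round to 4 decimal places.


MTBF = 2684
MTTR = 41
MTBF + MTTR = 2725
A = 2684 / 2725
A = 0.985

0.985


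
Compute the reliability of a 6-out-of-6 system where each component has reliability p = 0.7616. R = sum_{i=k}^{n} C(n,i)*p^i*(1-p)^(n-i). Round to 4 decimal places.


k = 6, n = 6, p = 0.7616
i=6: C(6,6)=1 * 0.7616^6 * 0.2384^0 = 0.1951
R = sum of terms = 0.1951

0.1951


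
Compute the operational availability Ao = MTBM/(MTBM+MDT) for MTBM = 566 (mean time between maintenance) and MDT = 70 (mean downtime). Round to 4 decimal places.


MTBM = 566
MDT = 70
MTBM + MDT = 636
Ao = 566 / 636
Ao = 0.8899

0.8899


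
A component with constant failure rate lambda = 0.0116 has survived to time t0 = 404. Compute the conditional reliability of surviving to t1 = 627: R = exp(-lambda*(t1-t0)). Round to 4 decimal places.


lambda = 0.0116
t0 = 404, t1 = 627
t1 - t0 = 223
lambda * (t1-t0) = 0.0116 * 223 = 2.5868
R = exp(-2.5868)
R = 0.0753

0.0753


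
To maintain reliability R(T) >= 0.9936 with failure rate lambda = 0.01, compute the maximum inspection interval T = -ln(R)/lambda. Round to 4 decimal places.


R_target = 0.9936
lambda = 0.01
-ln(0.9936) = 0.0064
T = 0.0064 / 0.01
T = 0.6421

0.6421


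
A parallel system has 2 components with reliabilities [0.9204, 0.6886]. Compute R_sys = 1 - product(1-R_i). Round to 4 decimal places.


Components: [0.9204, 0.6886]
(1 - 0.9204) = 0.0796, running product = 0.0796
(1 - 0.6886) = 0.3114, running product = 0.0248
Product of (1-R_i) = 0.0248
R_sys = 1 - 0.0248 = 0.9752

0.9752


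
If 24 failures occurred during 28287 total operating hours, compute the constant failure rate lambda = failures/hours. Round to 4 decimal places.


failures = 24
total_hours = 28287
lambda = 24 / 28287
lambda = 0.0008

0.0008


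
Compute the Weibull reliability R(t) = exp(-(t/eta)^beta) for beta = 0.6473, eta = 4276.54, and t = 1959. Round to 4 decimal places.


beta = 0.6473, eta = 4276.54, t = 1959
t/eta = 1959 / 4276.54 = 0.4581
(t/eta)^beta = 0.4581^0.6473 = 0.6033
R(t) = exp(-0.6033)
R(t) = 0.547

0.547


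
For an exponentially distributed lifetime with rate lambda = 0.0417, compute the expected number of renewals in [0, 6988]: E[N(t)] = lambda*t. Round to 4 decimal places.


lambda = 0.0417
t = 6988
E[N(t)] = lambda * t
E[N(t)] = 0.0417 * 6988
E[N(t)] = 291.3996

291.3996


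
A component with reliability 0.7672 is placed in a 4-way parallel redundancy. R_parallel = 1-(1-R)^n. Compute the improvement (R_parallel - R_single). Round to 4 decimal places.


R_single = 0.7672, n = 4
1 - R_single = 0.2328
(1 - R_single)^n = 0.2328^4 = 0.0029
R_parallel = 1 - 0.0029 = 0.9971
Improvement = 0.9971 - 0.7672
Improvement = 0.2299

0.2299


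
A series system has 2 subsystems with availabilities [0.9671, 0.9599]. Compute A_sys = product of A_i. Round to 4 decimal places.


Subsystems: [0.9671, 0.9599]
After subsystem 1 (A=0.9671): product = 0.9671
After subsystem 2 (A=0.9599): product = 0.9283
A_sys = 0.9283

0.9283


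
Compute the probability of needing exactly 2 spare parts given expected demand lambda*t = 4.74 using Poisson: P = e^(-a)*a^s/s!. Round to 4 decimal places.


a = 4.74, s = 2
e^(-a) = e^(-4.74) = 0.0087
a^s = 4.74^2 = 22.4676
s! = 2
P = 0.0087 * 22.4676 / 2
P = 0.0982

0.0982


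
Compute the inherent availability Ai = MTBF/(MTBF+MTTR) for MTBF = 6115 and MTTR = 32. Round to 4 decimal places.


MTBF = 6115
MTTR = 32
MTBF + MTTR = 6147
Ai = 6115 / 6147
Ai = 0.9948

0.9948


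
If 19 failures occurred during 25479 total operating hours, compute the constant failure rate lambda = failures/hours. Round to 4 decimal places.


failures = 19
total_hours = 25479
lambda = 19 / 25479
lambda = 0.0007

0.0007


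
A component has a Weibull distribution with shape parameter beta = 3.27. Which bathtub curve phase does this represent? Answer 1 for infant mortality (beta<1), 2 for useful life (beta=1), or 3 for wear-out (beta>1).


beta = 3.27
Compare beta to 1:
beta < 1 => infant mortality (phase 1)
beta = 1 => useful life (phase 2)
beta > 1 => wear-out (phase 3)
Since beta = 3.27, this is wear-out (increasing failure rate)
Phase = 3

3


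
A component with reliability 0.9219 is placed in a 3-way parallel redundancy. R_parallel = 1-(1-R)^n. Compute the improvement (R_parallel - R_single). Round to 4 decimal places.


R_single = 0.9219, n = 3
1 - R_single = 0.0781
(1 - R_single)^n = 0.0781^3 = 0.0005
R_parallel = 1 - 0.0005 = 0.9995
Improvement = 0.9995 - 0.9219
Improvement = 0.0776

0.0776


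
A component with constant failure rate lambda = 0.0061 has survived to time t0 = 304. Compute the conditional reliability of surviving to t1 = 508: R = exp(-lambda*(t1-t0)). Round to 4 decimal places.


lambda = 0.0061
t0 = 304, t1 = 508
t1 - t0 = 204
lambda * (t1-t0) = 0.0061 * 204 = 1.2444
R = exp(-1.2444)
R = 0.2881

0.2881


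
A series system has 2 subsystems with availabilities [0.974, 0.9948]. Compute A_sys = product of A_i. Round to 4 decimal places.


Subsystems: [0.974, 0.9948]
After subsystem 1 (A=0.974): product = 0.974
After subsystem 2 (A=0.9948): product = 0.9689
A_sys = 0.9689

0.9689


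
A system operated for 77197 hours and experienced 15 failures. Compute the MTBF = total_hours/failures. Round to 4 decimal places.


total_hours = 77197
failures = 15
MTBF = 77197 / 15
MTBF = 5146.4667

5146.4667


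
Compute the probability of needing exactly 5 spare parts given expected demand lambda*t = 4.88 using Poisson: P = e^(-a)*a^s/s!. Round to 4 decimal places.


a = 4.88, s = 5
e^(-a) = e^(-4.88) = 0.0076
a^s = 4.88^5 = 2767.5732
s! = 120
P = 0.0076 * 2767.5732 / 120
P = 0.1752

0.1752


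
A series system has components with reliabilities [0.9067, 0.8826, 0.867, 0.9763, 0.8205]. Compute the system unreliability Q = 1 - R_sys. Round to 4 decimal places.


Components: [0.9067, 0.8826, 0.867, 0.9763, 0.8205]
After component 1: product = 0.9067
After component 2: product = 0.8003
After component 3: product = 0.6938
After component 4: product = 0.6774
After component 5: product = 0.5558
R_sys = 0.5558
Q = 1 - 0.5558 = 0.4442

0.4442


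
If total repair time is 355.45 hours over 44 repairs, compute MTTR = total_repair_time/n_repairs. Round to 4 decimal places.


total_repair_time = 355.45
n_repairs = 44
MTTR = 355.45 / 44
MTTR = 8.0784

8.0784


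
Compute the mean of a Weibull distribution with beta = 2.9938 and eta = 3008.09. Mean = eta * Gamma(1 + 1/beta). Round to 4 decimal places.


beta = 2.9938, eta = 3008.09
1/beta = 0.334
1 + 1/beta = 1.334
Gamma(1.334) = 0.8929
Mean = 3008.09 * 0.8929
Mean = 2685.9186

2685.9186
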